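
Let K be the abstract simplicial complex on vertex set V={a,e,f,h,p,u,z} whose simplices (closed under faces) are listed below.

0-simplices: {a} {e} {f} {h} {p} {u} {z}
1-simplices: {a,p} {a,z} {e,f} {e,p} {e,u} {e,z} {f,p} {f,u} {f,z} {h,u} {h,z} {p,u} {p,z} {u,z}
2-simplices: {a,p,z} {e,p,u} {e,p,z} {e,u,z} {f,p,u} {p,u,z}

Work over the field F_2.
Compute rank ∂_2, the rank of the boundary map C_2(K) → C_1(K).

rank∂_2=5

n_0=7 n_1=14 n_2=6  [Z2]
∂1: piv[ap,az,ef,ep,eu,hu] rk=6  ker:ez,fp,fu,fz,hz,pu,pz,uz
∂2: piv[apz,epu,epz,euz,fpu] rk=5  ker:puz
rk∂_2=5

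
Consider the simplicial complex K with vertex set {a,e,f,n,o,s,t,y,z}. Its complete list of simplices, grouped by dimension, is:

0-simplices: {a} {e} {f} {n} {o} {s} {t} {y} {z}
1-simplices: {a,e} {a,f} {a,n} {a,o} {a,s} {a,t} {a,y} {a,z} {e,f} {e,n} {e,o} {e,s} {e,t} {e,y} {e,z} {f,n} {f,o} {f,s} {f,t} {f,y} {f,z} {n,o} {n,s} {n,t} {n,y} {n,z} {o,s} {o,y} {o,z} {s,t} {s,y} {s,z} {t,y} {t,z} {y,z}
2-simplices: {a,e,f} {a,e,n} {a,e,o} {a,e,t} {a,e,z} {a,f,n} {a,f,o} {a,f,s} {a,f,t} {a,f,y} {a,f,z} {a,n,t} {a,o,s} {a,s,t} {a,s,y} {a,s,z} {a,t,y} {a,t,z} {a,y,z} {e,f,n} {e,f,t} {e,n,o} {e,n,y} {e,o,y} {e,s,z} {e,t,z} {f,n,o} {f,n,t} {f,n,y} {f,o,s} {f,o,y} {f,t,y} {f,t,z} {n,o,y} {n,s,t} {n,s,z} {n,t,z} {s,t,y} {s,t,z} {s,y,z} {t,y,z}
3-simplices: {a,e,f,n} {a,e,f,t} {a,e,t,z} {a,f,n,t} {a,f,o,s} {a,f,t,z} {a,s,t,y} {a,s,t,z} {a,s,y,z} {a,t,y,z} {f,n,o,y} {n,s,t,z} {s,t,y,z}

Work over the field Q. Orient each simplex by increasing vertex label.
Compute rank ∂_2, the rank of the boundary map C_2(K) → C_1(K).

rank∂_2=26

n_0=9 n_1=35 n_2=41 n_3=13  [Q]
∂1: piv[ae,af,an,ao,as,at,ay,az] rk=8  ker:ef,en,eo,es,et,ey,ez,fn,fo,fs,ft,fy,fz,no,ns,nt,ny,nz,os,oy,oz,st,sy,sz,ty,tz,yz
∂2: piv[aef,aen,aeo,aet,aez,afn,afo,afs,aft,afy,afz,ant,aos,ast,asy,asz,aty,atz,ayz,eno,eny,eoy,esz,fny,nst,nsz] rk=26  ker:efn,eft,etz,fno,fnt,fos,foy,fty,ftz,noy,ntz,sty,stz,syz,tyz
∂3: piv[aefn,aeft,aetz,afnt,afos,aftz,asty,astz,asyz,atyz,fnoy,nstz] rk=12  ker:styz
rk∂_2=26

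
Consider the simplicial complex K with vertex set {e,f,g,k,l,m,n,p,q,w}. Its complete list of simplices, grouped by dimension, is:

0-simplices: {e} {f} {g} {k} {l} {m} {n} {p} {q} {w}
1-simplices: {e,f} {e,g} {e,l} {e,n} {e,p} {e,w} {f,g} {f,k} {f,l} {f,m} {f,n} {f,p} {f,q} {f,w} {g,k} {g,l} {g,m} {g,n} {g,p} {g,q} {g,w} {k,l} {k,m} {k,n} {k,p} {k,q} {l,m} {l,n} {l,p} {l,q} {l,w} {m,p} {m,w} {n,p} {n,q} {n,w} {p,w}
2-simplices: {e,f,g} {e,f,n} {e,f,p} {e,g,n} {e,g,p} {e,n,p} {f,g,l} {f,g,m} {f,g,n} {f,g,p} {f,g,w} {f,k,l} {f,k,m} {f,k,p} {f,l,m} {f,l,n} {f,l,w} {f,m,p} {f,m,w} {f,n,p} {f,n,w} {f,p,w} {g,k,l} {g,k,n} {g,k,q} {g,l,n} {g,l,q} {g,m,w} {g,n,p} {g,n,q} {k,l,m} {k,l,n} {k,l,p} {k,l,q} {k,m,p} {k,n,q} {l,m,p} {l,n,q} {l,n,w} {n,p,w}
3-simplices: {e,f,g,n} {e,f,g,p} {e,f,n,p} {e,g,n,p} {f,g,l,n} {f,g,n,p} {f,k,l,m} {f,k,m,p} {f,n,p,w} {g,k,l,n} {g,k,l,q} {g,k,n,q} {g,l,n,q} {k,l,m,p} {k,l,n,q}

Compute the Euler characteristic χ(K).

χ(K)=-2

n_0=10 n_1=37 n_2=40 n_3=15
χ=+10−37+40−15=-2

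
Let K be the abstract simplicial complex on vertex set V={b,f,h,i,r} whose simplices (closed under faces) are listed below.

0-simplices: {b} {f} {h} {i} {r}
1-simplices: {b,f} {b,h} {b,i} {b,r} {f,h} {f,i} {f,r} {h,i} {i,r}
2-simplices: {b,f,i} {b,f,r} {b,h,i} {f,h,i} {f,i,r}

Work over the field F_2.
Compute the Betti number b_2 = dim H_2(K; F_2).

b_2=0

n_0=5 n_1=9 n_2=5  [Z2]
∂1: piv[bf,bh,bi,br] rk=4  ker:fh,fi,fr,hi,ir
∂2: piv[bfi,bfr,bhi,fhi,fir] rk=5
b_2=(5−5)−0=0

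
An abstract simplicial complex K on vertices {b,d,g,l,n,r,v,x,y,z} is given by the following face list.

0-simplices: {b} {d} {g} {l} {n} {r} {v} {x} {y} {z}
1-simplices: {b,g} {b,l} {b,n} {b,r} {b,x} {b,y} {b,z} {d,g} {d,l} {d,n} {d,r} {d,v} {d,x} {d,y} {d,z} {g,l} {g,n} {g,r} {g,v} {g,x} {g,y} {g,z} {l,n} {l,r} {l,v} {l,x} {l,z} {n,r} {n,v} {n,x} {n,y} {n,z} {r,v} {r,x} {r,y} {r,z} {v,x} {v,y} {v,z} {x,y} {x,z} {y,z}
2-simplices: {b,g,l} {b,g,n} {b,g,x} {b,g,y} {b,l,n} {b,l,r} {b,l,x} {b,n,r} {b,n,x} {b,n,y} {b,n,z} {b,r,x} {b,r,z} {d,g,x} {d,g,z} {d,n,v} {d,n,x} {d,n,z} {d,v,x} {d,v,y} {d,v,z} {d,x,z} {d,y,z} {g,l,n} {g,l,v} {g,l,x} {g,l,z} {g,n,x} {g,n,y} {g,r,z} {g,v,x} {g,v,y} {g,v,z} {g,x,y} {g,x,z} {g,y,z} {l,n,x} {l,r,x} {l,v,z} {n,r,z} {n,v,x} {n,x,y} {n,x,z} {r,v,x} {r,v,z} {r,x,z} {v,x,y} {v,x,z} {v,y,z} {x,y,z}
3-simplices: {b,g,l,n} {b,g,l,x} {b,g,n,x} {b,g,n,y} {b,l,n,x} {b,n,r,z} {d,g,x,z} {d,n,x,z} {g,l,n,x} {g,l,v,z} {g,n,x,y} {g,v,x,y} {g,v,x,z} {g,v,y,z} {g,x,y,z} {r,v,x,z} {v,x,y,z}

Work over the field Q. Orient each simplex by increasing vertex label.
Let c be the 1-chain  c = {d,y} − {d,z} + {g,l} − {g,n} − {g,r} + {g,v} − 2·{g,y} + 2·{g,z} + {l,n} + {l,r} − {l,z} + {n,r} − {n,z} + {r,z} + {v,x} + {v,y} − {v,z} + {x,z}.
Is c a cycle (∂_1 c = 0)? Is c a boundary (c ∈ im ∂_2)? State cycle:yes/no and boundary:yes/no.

n_0=10 n_1=42 n_2=50 n_3=17  [Q]
∂1: piv[bg,bl,bn,br,bx,by,bz,dg,dv] rk=9  ker:dl,dn,dr,dx,dy,dz,gl,gn,gr,gv,gx,gy,gz,ln,lr,lv,lx,lz,nr,nv,nx,ny,nz,rv,rx,ry,rz,vx,vy,vz,xy,xz,yz
∂2: piv[bgl,bgn,bgx,bgy,bln,blr,blx,bnr,bnx,bny,bnz,brx,brz,dgx,dgz,dnv,dnx,dnz,dvx,dvy,dvz,dxz,dyz,glv,glz,grz,gvx,gvy,gxy,rvx] rk=30  ker:gln,glx,gnx,gny,gvz,gxz,gyz,lnx,lrx,lvz,nrz,nvx,nxy,nxz,rvz,rxz,vxy,vxz,vyz,xyz
∂3: piv[bgln,bglx,bgnx,bgny,blnx,bnrz,dgxz,dnxz,glvz,gnxy,gvxy,gvxz,gvyz,gxyz,rvxz] rk=15  ker:glnx,vxyz
∂1c = 0
c vs im∂2: reduces to 0 ⇒ boundary

cycle:yes boundary:yes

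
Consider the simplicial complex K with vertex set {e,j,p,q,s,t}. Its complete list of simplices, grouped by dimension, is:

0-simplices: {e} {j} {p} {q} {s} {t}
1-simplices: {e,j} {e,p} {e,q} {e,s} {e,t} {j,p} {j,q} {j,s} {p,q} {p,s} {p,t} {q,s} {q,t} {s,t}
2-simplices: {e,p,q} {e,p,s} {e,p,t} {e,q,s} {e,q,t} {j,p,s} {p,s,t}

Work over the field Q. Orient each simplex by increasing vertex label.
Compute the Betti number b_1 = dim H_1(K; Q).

b_1=2

n_0=6 n_1=14 n_2=7  [Q]
∂1: piv[ej,ep,eq,es,et] rk=5  ker:jp,jq,js,pq,ps,pt,qs,qt,st
∂2: piv[epq,eps,ept,eqs,eqt,jps,pst] rk=7
b_1=(14−5)−7=2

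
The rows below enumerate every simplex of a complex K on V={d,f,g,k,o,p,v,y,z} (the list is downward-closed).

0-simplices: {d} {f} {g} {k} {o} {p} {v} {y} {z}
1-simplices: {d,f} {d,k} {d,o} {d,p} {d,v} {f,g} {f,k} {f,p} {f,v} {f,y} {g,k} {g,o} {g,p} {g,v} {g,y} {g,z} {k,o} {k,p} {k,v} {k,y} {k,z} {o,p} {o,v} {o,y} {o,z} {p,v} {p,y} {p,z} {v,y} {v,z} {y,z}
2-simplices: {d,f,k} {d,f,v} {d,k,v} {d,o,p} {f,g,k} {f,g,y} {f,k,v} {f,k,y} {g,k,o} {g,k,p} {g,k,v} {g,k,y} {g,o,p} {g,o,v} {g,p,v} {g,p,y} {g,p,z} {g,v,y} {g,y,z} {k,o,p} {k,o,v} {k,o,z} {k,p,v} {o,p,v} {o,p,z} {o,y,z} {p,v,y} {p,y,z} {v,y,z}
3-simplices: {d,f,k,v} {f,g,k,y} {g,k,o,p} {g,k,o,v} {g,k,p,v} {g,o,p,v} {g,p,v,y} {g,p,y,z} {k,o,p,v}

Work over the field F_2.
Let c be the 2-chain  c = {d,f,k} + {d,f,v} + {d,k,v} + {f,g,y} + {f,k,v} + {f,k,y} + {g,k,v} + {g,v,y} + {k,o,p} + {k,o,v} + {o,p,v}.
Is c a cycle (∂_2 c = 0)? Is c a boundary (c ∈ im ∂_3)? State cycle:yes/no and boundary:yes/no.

cycle:no boundary:no

n_0=9 n_1=31 n_2=29 n_3=9  [Z2]
∂1: piv[df,dk,do,dp,dv,fg,fy,gz] rk=8  ker:fk,fp,fv,gk,go,gp,gv,gy,ko,kp,kv,ky,kz,op,ov,oy,oz,pv,py,pz,vy,vz,yz
∂2: piv[dfk,dfv,dkv,dop,fgk,fgy,fky,gko,gkp,gkv,gop,gov,gpv,gpy,gpz,gvy,gyz,koz,opz,oyz,vyz] rk=21  ker:fkv,gky,kop,kov,kpv,opv,pvy,pyz
∂3: piv[dfkv,fgky,gkop,gkov,gkpv,gopv,gpvy,gpyz] rk=8  ker:kopv
∂2c = {f,g} + {f,k} + {g,k} + {k,p} + {k,y} + {p,v} + {v,y}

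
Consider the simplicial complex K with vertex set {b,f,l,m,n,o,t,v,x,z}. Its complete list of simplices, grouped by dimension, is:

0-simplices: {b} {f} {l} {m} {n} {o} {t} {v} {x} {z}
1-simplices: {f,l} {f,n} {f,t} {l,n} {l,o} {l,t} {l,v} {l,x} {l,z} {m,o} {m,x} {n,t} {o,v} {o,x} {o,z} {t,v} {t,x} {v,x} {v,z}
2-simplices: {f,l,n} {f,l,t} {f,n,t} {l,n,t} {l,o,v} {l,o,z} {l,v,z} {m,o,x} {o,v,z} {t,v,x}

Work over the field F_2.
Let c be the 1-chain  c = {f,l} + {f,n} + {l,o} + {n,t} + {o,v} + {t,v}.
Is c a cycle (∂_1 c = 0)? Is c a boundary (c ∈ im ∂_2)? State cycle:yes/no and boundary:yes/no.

cycle:yes boundary:no

n_0=10 n_1=19 n_2=10  [Z2]
∂1: piv[fl,fn,ft,lo,lv,lx,lz,mo] rk=8  ker:ln,lt,mx,nt,ov,ox,oz,tv,tx,vx,vz
∂2: piv[fln,flt,fnt,lov,loz,lvz,mox,tvx] rk=8  ker:lnt,ovz
∂1c = 0
c vs im∂2: residual ≠ 0 ⇒ not boundary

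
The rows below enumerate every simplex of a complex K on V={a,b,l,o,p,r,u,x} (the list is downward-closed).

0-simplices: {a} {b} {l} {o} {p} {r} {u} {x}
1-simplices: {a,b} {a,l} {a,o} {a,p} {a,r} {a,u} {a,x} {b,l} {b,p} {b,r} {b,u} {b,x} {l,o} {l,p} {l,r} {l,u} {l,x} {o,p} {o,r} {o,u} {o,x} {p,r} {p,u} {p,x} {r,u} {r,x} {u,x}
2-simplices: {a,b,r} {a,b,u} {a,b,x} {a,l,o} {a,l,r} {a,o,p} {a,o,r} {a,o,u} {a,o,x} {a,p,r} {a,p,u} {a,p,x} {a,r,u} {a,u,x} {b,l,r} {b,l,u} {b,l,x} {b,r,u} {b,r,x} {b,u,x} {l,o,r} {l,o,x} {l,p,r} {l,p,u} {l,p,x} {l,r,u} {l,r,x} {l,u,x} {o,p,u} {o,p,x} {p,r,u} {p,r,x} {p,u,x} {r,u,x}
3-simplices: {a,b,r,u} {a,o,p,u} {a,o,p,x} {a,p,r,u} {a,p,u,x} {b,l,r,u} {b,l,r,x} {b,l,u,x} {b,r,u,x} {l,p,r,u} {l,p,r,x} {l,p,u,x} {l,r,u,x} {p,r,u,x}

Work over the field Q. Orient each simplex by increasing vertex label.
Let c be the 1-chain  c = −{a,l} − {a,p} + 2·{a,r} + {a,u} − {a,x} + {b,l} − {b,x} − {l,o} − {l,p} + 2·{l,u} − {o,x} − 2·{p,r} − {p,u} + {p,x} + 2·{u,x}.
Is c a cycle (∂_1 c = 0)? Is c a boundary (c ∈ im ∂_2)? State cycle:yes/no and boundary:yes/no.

cycle:yes boundary:yes

n_0=8 n_1=27 n_2=34 n_3=14  [Q]
∂1: piv[ab,al,ao,ap,ar,au,ax] rk=7  ker:bl,bp,br,bu,bx,lo,lp,lr,lu,lx,op,or,ou,ox,pr,pu,px,ru,rx,ux
∂2: piv[abr,abu,abx,alo,alr,aop,aor,aou,aox,apr,apu,apx,aru,aux,blr,blu,blx,brx,lpr] rk=19  ker:bru,bux,lor,lox,lpu,lpx,lru,lrx,lux,opu,opx,pru,prx,pux,rux
∂3: piv[abru,aopu,aopx,apru,apux,blru,blrx,blux,brux,lpru,lprx,lpux] rk=12  ker:lrux,prux
∂1c = 0
c vs im∂2: reduces to 0 ⇒ boundary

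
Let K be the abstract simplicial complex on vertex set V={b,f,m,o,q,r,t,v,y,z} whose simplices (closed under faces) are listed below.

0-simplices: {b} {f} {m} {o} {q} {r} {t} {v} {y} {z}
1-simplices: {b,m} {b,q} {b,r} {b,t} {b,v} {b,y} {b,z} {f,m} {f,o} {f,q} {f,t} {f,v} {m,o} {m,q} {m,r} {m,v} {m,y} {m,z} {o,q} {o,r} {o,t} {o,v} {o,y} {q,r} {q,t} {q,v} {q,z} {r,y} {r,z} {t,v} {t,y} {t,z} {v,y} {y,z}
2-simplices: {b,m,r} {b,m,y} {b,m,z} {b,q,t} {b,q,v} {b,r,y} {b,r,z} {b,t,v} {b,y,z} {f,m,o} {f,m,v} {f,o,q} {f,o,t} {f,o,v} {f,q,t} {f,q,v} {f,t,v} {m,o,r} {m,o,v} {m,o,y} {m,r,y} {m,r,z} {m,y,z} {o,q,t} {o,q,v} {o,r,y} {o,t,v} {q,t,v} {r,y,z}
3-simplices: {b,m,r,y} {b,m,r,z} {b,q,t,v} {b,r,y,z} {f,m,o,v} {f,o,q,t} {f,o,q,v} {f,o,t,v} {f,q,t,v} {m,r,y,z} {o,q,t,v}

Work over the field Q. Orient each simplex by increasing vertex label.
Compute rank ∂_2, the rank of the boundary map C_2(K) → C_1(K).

rank∂_2=18

n_0=10 n_1=34 n_2=29 n_3=11  [Q]
∂1: piv[bm,bq,br,bt,bv,by,bz,fm,fo] rk=9  ker:fq,ft,fv,mo,mq,mr,mv,my,mz,oq,or,ot,ov,oy,qr,qt,qv,qz,ry,rz,tv,ty,tz,vy,yz
∂2: piv[bmr,bmy,bmz,bqt,bqv,bry,brz,btv,byz,fmo,fmv,foq,fot,fov,fqt,fqv,mor,moy] rk=18  ker:ftv,mov,mry,mrz,myz,oqt,oqv,ory,otv,qtv,ryz
∂3: piv[bmry,bmrz,bqtv,bryz,fmov,foqt,foqv,fotv,fqtv,mryz] rk=10  ker:oqtv
rk∂_2=18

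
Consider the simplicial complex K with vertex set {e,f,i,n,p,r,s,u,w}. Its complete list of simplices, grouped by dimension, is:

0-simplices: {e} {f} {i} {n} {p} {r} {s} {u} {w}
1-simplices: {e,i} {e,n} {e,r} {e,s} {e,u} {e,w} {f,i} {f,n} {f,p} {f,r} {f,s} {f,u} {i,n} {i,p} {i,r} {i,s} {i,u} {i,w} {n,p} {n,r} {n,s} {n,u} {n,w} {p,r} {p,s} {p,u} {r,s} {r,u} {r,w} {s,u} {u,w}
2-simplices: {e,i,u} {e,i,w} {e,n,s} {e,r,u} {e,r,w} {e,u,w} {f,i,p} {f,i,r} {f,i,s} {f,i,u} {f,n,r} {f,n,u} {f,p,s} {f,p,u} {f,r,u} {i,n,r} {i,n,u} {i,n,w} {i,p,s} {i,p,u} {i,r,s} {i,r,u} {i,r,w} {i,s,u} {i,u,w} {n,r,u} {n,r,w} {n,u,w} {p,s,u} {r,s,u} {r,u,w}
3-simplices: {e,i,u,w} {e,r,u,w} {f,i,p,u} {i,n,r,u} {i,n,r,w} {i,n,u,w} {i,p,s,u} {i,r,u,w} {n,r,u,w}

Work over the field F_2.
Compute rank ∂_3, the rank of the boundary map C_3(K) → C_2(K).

n_0=9 n_1=31 n_2=31 n_3=9  [Z2]
∂1: piv[ei,en,er,es,eu,ew,fi,fp] rk=8  ker:fn,fr,fs,fu,in,ip,ir,is,iu,iw,np,nr,ns,nu,nw,pr,ps,pu,rs,ru,rw,su,uw
∂2: piv[eiu,eiw,ens,eru,erw,euw,fip,fir,fis,fiu,fnr,fnu,fps,fpu,fru,inr,inw,irs,isu] rk=19  ker:inu,ips,ipu,iru,irw,iuw,nru,nrw,nuw,psu,rsu,ruw
∂3: piv[eiuw,eruw,fipu,inru,inrw,inuw,ipsu,iruw] rk=8  ker:nruw
rk∂_3=8

rank∂_3=8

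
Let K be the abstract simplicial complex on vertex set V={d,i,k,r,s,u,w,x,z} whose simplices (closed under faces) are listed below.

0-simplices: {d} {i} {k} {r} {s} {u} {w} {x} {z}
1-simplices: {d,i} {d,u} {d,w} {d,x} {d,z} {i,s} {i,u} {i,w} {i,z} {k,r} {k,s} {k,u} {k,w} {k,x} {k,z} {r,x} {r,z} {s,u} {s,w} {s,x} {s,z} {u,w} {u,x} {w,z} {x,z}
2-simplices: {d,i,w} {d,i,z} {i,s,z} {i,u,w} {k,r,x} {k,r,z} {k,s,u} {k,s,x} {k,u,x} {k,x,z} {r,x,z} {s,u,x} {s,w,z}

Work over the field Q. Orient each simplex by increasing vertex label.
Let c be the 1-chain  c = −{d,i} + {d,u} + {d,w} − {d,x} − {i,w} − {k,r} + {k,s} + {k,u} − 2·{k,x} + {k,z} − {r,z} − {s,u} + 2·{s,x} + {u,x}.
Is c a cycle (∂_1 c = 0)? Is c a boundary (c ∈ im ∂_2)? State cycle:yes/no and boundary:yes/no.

n_0=9 n_1=25 n_2=13  [Q]
∂1: piv[di,du,dw,dx,dz,is,kr,ks] rk=8  ker:iu,iw,iz,ku,kw,kx,kz,rx,rz,su,sw,sx,sz,uw,ux,wz,xz
∂2: piv[diw,diz,isz,iuw,krx,krz,ksu,ksx,kux,kxz,swz] rk=11  ker:rxz,sux
∂1c = 0
c vs im∂2: residual ≠ 0 ⇒ not boundary

cycle:yes boundary:no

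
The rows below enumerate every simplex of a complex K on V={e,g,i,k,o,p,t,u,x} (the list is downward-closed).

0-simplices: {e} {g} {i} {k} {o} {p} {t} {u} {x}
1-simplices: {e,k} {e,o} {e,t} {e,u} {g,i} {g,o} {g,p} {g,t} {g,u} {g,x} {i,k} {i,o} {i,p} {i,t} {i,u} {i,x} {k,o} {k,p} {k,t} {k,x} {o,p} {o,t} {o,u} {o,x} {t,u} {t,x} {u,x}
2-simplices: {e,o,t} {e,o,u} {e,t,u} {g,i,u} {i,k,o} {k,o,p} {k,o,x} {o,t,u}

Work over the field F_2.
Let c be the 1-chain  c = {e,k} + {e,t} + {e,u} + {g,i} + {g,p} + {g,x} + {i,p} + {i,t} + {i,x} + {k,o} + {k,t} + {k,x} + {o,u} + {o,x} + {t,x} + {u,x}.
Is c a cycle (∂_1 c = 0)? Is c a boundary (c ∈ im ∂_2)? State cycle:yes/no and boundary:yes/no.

n_0=9 n_1=27 n_2=8  [Z2]
∂1: piv[ek,eo,et,eu,gi,go,gp,gx] rk=8  ker:gt,gu,ik,io,ip,it,iu,ix,ko,kp,kt,kx,op,ot,ou,ox,tu,tx,ux
∂2: piv[eot,eou,etu,giu,iko,kop,kox] rk=7  ker:otu
∂1c = {e} + {g} + {o} + {u}

cycle:no boundary:no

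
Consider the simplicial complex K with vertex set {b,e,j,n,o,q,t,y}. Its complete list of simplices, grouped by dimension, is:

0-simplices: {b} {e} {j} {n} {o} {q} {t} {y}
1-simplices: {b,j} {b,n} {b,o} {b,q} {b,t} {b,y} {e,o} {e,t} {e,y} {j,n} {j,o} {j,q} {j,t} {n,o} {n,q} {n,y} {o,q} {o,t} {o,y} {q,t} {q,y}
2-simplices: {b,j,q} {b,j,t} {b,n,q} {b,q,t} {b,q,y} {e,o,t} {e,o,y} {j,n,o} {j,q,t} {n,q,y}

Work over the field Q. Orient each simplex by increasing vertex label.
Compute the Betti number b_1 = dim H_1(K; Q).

n_0=8 n_1=21 n_2=10  [Q]
∂1: piv[bj,bn,bo,bq,bt,by,eo] rk=7  ker:et,ey,jn,jo,jq,jt,no,nq,ny,oq,ot,oy,qt,qy
∂2: piv[bjq,bjt,bnq,bqt,bqy,eot,eoy,jno,nqy] rk=9  ker:jqt
b_1=(21−7)−9=5

b_1=5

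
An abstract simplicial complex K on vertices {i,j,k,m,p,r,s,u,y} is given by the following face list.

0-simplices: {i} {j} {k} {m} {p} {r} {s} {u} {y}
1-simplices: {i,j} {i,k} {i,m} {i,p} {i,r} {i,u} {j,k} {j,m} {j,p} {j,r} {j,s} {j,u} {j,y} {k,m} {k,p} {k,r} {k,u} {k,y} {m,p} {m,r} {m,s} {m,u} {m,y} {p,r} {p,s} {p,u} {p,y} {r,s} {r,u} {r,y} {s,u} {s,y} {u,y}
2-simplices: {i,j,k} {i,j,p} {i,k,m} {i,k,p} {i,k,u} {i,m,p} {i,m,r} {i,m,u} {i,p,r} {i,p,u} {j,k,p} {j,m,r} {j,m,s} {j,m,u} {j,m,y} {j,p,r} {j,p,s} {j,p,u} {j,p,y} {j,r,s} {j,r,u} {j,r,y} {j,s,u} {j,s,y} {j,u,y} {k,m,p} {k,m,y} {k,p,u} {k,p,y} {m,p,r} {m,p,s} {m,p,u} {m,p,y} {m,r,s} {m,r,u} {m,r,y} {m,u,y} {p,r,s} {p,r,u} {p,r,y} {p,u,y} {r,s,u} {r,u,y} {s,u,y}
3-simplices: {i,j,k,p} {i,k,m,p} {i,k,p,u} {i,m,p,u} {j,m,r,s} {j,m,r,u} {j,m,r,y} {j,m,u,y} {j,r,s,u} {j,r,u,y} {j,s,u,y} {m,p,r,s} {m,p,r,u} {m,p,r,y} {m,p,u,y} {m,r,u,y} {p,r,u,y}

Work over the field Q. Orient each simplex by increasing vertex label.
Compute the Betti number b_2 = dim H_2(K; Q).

n_0=9 n_1=33 n_2=44 n_3=17  [Q]
∂1: piv[ij,ik,im,ip,ir,iu,js,jy] rk=8  ker:jk,jm,jp,jr,ju,km,kp,kr,ku,ky,mp,mr,ms,mu,my,pr,ps,pu,py,rs,ru,ry,su,sy,uy
∂2: piv[ijk,ijp,ikm,ikp,iku,imp,imr,imu,ipr,ipu,jmr,jms,jmu,jmy,jpr,jps,jpy,jrs,jru,jry,jsu,jsy,juy,kmy] rk=24  ker:jkp,jpu,kmp,kpu,kpy,mpr,mps,mpu,mpy,mrs,mru,mry,muy,prs,pru,pry,puy,rsu,ruy,suy
∂3: piv[ijkp,ikmp,ikpu,impu,jmrs,jmru,jmry,jmuy,jrsu,jruy,jsuy,mprs,mpru,mpry,mpuy] rk=15  ker:mruy,pruy
b_2=(44−24)−15=5

b_2=5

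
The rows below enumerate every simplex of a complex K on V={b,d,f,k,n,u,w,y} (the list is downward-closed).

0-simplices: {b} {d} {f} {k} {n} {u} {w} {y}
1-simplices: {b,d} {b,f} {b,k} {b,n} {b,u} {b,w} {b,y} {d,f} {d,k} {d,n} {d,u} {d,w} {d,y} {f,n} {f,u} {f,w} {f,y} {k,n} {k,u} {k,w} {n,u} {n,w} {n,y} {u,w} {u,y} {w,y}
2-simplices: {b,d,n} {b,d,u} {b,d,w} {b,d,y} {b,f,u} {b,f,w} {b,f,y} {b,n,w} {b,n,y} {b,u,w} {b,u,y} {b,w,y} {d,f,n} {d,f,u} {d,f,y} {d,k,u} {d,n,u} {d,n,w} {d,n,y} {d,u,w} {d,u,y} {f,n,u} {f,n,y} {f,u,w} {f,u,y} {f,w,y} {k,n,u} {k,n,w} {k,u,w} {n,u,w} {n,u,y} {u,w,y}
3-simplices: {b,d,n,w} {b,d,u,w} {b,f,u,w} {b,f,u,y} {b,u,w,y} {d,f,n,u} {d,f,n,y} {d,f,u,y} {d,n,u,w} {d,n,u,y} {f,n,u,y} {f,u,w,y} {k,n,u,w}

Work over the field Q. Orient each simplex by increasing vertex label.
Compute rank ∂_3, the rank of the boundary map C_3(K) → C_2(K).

n_0=8 n_1=26 n_2=32 n_3=13  [Q]
∂1: piv[bd,bf,bk,bn,bu,bw,by] rk=7  ker:df,dk,dn,du,dw,dy,fn,fu,fw,fy,kn,ku,kw,nu,nw,ny,uw,uy,wy
∂2: piv[bdn,bdu,bdw,bdy,bfu,bfw,bfy,bnw,bny,buw,buy,bwy,dfn,dfu,dku,dnu,knu,knw] rk=18  ker:dfy,dnw,dny,duw,duy,fnu,fny,fuw,fuy,fwy,kuw,nuw,nuy,uwy
∂3: piv[bdnw,bduw,bfuw,bfuy,buwy,dfnu,dfny,dfuy,dnuw,dnuy,fuwy,knuw] rk=12  ker:fnuy
rk∂_3=12

rank∂_3=12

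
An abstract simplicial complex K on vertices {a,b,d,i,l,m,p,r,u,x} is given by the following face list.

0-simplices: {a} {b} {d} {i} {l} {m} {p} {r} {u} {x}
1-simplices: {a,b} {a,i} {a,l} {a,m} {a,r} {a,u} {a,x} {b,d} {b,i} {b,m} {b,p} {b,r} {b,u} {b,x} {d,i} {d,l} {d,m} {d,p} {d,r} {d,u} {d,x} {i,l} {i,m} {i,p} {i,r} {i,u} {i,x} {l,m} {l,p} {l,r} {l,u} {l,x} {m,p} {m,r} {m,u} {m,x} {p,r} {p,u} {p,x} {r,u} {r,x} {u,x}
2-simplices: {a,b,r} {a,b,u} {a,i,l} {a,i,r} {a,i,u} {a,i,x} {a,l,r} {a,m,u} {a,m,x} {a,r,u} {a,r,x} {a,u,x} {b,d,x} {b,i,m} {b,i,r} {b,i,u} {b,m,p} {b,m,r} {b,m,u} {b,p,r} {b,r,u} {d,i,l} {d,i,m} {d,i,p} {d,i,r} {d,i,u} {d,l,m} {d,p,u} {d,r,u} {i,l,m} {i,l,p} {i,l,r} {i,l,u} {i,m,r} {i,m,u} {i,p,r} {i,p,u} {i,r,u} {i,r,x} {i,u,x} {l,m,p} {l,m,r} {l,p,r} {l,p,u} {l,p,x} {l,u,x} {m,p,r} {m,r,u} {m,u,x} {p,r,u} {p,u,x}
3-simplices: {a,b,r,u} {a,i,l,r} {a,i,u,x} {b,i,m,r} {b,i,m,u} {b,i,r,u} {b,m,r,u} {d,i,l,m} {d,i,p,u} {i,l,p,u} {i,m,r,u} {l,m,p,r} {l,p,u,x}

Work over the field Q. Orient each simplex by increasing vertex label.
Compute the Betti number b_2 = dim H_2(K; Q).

b_2=8

n_0=10 n_1=42 n_2=51 n_3=13  [Q]
∂1: piv[ab,ai,al,am,ar,au,ax,bd,bp] rk=9  ker:bi,bm,br,bu,bx,di,dl,dm,dp,dr,du,dx,il,im,ip,ir,iu,ix,lm,lp,lr,lu,lx,mp,mr,mu,mx,pr,pu,px,ru,rx,ux
∂2: piv[abr,abu,ail,air,aiu,aix,alr,amu,amx,aru,arx,aux,bdx,bim,bir,bmp,bmr,bmu,bpr,dil,dim,dip,dir,diu,dlm,dpu,ilp,ilu,ipr,lpx,lux] rk=31  ker:biu,bru,dru,ilm,ilr,imr,imu,ipu,iru,irx,iux,lmp,lmr,lpr,lpu,mpr,mru,mux,pru,pux
∂3: piv[abru,ailr,aiux,bimr,bimu,biru,bmru,dilm,dipu,ilpu,lmpr,lpux] rk=12  ker:imru
b_2=(51−31)−12=8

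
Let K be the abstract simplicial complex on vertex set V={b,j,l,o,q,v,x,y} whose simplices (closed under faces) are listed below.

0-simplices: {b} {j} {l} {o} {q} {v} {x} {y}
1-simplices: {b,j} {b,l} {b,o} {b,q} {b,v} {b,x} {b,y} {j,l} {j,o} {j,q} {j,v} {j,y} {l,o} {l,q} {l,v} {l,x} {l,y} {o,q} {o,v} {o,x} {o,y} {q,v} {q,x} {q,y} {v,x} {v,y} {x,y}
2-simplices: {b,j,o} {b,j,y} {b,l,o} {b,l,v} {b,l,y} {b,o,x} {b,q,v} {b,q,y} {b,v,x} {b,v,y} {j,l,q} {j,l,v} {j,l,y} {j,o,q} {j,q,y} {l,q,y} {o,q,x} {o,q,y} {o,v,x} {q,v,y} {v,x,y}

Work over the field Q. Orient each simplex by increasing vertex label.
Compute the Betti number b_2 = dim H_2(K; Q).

n_0=8 n_1=27 n_2=21  [Q]
∂1: piv[bj,bl,bo,bq,bv,bx,by] rk=7  ker:jl,jo,jq,jv,jy,lo,lq,lv,lx,ly,oq,ov,ox,oy,qv,qx,qy,vx,vy,xy
∂2: piv[bjo,bjy,blo,blv,bly,box,bqv,bqy,bvx,bvy,jlq,jlv,jly,joq,jqy,oqx,oqy,ovx,vxy] rk=19  ker:lqy,qvy
b_2=(21−19)−0=2

b_2=2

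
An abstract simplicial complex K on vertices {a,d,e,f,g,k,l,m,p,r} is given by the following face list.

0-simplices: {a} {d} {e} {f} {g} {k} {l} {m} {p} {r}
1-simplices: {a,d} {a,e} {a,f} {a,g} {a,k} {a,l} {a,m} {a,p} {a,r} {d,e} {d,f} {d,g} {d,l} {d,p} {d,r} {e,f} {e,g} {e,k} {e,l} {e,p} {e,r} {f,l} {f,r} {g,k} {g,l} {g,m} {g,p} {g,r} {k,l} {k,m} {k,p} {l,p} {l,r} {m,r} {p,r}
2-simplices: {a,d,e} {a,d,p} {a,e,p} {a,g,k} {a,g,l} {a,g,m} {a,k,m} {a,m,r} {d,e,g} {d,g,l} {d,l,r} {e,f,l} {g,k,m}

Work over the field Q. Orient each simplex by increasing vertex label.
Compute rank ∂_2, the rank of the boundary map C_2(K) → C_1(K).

n_0=10 n_1=35 n_2=13  [Q]
∂1: piv[ad,ae,af,ag,ak,al,am,ap,ar] rk=9  ker:de,df,dg,dl,dp,dr,ef,eg,ek,el,ep,er,fl,fr,gk,gl,gm,gp,gr,kl,km,kp,lp,lr,mr,pr
∂2: piv[ade,adp,aep,agk,agl,agm,akm,amr,deg,dgl,dlr,efl] rk=12  ker:gkm
rk∂_2=12

rank∂_2=12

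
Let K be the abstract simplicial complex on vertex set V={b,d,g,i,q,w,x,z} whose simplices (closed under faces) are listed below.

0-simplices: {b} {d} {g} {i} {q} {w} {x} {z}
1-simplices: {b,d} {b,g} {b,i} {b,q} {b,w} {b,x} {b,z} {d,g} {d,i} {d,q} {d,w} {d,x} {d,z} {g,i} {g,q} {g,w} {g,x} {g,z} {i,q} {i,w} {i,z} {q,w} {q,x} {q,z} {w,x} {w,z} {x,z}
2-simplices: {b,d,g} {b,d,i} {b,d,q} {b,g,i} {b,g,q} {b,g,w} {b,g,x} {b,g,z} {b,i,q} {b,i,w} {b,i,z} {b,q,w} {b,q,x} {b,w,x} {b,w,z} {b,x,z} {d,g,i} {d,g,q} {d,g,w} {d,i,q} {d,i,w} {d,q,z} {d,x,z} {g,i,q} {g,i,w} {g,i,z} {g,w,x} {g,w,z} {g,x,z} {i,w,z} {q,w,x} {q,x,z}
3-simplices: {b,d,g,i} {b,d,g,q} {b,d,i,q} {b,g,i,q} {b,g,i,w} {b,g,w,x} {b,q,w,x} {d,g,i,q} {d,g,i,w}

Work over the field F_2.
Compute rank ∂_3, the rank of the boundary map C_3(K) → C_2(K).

n_0=8 n_1=27 n_2=32 n_3=9  [Z2]
∂1: piv[bd,bg,bi,bq,bw,bx,bz] rk=7  ker:dg,di,dq,dw,dx,dz,gi,gq,gw,gx,gz,iq,iw,iz,qw,qx,qz,wx,wz,xz
∂2: piv[bdg,bdi,bdq,bgi,bgq,bgw,bgx,bgz,biq,biw,biz,bqw,bqx,bwx,bwz,bxz,dgw,dqz,dxz,qxz] rk=20  ker:dgi,dgq,diq,diw,giq,giw,giz,gwx,gwz,gxz,iwz,qwx
∂3: piv[bdgi,bdgq,bdiq,bgiq,bgiw,bgwx,bqwx,dgiw] rk=8  ker:dgiq
rk∂_3=8

rank∂_3=8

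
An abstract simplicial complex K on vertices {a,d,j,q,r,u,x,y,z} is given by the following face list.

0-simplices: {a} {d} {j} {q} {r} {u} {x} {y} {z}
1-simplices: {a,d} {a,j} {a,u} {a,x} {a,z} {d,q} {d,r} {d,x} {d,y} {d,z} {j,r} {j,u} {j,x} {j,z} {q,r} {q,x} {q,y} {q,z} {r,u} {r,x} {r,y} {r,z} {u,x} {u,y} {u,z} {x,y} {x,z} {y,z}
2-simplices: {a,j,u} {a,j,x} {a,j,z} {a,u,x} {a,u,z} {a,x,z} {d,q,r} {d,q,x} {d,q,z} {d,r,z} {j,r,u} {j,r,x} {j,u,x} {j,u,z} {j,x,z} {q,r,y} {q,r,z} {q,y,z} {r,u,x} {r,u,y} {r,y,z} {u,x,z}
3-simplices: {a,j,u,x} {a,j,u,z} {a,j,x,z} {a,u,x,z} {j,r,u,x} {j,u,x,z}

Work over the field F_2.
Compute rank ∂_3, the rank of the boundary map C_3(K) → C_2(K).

rank∂_3=5

n_0=9 n_1=28 n_2=22 n_3=6  [Z2]
∂1: piv[ad,aj,au,ax,az,dq,dr,dy] rk=8  ker:dx,dz,jr,ju,jx,jz,qr,qx,qy,qz,ru,rx,ry,rz,ux,uy,uz,xy,xz,yz
∂2: piv[aju,ajx,ajz,aux,auz,axz,dqr,dqx,dqz,drz,jru,jrx,qry,qyz,ruy] rk=15  ker:jux,juz,jxz,qrz,rux,ryz,uxz
∂3: piv[ajux,ajuz,ajxz,auxz,jrux] rk=5  ker:juxz
rk∂_3=5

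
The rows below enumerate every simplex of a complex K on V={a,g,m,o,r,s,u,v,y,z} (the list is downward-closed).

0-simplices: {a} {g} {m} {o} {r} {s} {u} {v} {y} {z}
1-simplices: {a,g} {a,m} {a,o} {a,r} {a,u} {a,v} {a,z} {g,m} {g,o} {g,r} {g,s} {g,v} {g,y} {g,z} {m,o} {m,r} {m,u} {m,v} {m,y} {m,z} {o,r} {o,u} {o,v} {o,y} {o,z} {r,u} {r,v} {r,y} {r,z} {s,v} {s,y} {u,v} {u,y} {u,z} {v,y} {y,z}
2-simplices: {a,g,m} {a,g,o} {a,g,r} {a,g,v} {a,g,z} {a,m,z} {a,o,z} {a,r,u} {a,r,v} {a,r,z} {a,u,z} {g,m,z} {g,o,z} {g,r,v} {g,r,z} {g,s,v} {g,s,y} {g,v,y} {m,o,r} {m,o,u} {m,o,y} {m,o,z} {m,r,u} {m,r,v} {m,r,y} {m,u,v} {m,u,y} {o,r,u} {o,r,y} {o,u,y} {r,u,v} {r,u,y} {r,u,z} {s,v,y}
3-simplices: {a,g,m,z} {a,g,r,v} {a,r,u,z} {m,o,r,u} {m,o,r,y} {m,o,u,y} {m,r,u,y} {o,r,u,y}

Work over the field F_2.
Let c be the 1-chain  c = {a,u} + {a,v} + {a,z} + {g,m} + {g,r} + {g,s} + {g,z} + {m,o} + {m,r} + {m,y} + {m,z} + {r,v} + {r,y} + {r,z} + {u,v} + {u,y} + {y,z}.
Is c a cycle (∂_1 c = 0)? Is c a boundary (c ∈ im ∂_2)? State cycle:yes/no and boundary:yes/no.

cycle:no boundary:no

n_0=10 n_1=36 n_2=34 n_3=8  [Z2]
∂1: piv[ag,am,ao,ar,au,av,az,gs,gy] rk=9  ker:gm,go,gr,gv,gz,mo,mr,mu,mv,my,mz,or,ou,ov,oy,oz,ru,rv,ry,rz,sv,sy,uv,uy,uz,vy,yz
∂2: piv[agm,ago,agr,agv,agz,amz,aoz,aru,arv,arz,auz,gsv,gsy,gvy,mor,mou,moy,moz,mru,mrv,mry,muv,muy] rk=23  ker:gmz,goz,grv,grz,oru,ory,ouy,ruv,ruy,ruz,svy
∂3: piv[agmz,agrv,aruz,moru,mory,mouy,mruy] rk=7  ker:oruy
∂1c = {a} + {m} + {o} + {r} + {s} + {u} + {v} + {z}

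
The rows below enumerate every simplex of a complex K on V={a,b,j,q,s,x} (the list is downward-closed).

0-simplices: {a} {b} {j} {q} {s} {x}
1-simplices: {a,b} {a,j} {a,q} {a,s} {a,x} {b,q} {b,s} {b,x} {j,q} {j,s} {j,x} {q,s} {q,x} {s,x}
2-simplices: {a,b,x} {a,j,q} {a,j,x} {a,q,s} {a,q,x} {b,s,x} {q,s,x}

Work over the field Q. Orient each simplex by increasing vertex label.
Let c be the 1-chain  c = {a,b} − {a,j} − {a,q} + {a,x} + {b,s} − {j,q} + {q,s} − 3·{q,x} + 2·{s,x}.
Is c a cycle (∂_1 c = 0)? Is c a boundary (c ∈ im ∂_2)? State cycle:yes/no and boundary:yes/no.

cycle:yes boundary:yes

n_0=6 n_1=14 n_2=7  [Q]
∂1: piv[ab,aj,aq,as,ax] rk=5  ker:bq,bs,bx,jq,js,jx,qs,qx,sx
∂2: piv[abx,ajq,ajx,aqs,aqx,bsx,qsx] rk=7
∂1c = 0
c vs im∂2: reduces to 0 ⇒ boundary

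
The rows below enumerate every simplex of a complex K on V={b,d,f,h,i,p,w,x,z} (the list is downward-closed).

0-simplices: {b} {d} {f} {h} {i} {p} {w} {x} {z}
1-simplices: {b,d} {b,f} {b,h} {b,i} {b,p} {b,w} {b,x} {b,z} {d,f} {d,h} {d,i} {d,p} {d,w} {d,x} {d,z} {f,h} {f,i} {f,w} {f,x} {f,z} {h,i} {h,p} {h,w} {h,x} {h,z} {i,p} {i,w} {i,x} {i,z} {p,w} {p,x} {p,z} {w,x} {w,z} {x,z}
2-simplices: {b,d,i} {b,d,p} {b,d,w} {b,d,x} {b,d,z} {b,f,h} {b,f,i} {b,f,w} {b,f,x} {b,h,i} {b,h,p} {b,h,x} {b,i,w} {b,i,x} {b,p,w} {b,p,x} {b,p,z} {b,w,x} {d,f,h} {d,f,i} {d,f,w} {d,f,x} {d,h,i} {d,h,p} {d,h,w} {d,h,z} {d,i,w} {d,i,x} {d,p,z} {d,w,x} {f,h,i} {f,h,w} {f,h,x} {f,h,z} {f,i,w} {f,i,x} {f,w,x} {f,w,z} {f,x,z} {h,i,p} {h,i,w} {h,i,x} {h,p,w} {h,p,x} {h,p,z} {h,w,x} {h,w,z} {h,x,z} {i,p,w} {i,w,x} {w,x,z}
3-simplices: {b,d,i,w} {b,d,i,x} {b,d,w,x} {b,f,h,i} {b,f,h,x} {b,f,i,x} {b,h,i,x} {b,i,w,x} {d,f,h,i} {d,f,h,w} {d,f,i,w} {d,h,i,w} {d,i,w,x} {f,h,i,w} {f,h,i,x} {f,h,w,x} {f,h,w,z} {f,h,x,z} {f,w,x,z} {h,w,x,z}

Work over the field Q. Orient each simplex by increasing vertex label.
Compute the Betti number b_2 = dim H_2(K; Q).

n_0=9 n_1=35 n_2=51 n_3=20  [Q]
∂1: piv[bd,bf,bh,bi,bp,bw,bx,bz] rk=8  ker:df,dh,di,dp,dw,dx,dz,fh,fi,fw,fx,fz,hi,hp,hw,hx,hz,ip,iw,ix,iz,pw,px,pz,wx,wz,xz
∂2: piv[bdi,bdp,bdw,bdx,bdz,bfh,bfi,bfw,bfx,bhi,bhp,bhx,biw,bix,bpw,bpx,bpz,bwx,dfh,dfi,dhw,dhz,fhz,fwz,fxz,hip] rk=26  ker:dfw,dfx,dhi,dhp,diw,dix,dpz,dwx,fhi,fhw,fhx,fiw,fix,fwx,hiw,hix,hpw,hpx,hpz,hwx,hwz,hxz,ipw,iwx,wxz
∂3: piv[bdiw,bdix,bdwx,bfhi,bfhx,bfix,bhix,biwx,dfhi,dfhw,dfiw,dhiw,fhwx,fhwz,fhxz,fwxz] rk=16  ker:diwx,fhiw,fhix,hwxz
b_2=(51−26)−16=9

b_2=9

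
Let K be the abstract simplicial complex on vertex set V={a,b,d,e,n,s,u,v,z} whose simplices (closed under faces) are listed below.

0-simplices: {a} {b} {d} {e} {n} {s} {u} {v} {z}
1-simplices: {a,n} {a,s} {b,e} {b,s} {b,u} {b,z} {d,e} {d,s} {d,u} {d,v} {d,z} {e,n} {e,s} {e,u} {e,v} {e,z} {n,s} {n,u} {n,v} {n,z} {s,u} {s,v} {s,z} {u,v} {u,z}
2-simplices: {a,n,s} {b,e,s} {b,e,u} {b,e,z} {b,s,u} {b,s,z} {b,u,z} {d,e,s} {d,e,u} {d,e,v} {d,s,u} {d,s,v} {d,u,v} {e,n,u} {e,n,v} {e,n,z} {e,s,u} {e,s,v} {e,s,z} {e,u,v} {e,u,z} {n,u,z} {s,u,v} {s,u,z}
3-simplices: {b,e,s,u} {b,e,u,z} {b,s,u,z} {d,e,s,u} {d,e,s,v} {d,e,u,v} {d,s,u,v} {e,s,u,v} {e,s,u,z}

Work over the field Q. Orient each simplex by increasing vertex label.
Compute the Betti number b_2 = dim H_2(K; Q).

b_2=1

n_0=9 n_1=25 n_2=24 n_3=9  [Q]
∂1: piv[an,as,be,bs,bu,bz,de,dv] rk=8  ker:ds,du,dz,en,es,eu,ev,ez,ns,nu,nv,nz,su,sv,sz,uv,uz
∂2: piv[ans,bes,beu,bez,bsu,bsz,buz,des,deu,dev,dsv,duv,enu,env,enz] rk=15  ker:dsu,esu,esv,esz,euv,euz,nuz,suv,suz
∂3: piv[besu,beuz,bsuz,desu,desv,deuv,dsuv,esuz] rk=8  ker:esuv
b_2=(24−15)−8=1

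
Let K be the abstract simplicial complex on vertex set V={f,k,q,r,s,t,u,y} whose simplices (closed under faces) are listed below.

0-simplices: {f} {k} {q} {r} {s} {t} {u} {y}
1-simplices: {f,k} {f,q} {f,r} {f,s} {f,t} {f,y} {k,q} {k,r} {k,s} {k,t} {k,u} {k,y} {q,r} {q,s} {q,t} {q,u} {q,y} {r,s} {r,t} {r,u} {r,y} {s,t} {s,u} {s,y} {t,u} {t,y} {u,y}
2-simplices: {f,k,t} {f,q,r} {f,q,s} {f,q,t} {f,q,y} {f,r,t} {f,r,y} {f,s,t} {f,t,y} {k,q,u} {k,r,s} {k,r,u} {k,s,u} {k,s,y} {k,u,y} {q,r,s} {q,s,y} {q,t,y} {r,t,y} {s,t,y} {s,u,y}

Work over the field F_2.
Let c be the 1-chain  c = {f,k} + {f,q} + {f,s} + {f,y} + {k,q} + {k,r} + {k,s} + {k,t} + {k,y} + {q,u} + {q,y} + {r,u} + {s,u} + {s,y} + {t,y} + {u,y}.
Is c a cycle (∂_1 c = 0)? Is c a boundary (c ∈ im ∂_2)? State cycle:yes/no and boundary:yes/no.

n_0=8 n_1=27 n_2=21  [Z2]
∂1: piv[fk,fq,fr,fs,ft,fy,ku] rk=7  ker:kq,kr,ks,kt,ky,qr,qs,qt,qu,qy,rs,rt,ru,ry,st,su,sy,tu,ty,uy
∂2: piv[fkt,fqr,fqs,fqt,fqy,frt,fry,fst,fty,kqu,krs,kru,ksu,ksy,kuy,qrs,qsy] rk=17  ker:qty,rty,sty,suy
∂1c = 0
c vs im∂2: reduces to 0 ⇒ boundary

cycle:yes boundary:yes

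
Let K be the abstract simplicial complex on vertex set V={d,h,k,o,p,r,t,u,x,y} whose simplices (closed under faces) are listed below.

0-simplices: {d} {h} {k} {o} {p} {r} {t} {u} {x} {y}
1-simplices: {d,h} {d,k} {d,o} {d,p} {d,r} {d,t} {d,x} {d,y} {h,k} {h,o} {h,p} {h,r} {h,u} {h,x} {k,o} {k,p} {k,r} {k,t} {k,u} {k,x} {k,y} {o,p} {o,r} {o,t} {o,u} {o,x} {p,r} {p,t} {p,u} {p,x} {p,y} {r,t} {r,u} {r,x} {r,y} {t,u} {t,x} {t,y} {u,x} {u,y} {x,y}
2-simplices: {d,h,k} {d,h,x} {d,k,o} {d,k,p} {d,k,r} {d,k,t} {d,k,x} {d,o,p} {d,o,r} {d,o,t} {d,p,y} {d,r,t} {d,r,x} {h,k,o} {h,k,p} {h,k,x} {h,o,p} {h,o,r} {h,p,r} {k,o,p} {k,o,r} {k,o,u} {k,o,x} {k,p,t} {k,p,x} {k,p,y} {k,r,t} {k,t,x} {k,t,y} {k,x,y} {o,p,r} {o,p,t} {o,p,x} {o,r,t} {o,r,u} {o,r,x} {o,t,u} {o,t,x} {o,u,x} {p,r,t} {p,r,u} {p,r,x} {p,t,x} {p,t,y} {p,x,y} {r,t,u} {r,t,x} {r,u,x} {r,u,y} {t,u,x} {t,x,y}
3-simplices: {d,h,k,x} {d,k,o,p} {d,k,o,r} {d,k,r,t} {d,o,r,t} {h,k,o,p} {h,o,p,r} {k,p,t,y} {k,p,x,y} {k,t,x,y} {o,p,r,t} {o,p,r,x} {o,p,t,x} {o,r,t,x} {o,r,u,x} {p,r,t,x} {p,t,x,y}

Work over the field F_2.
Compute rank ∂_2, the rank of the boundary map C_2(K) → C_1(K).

n_0=10 n_1=41 n_2=51 n_3=17  [Z2]
∂1: piv[dh,dk,do,dp,dr,dt,dx,dy,hu] rk=9  ker:hk,ho,hp,hr,hx,ko,kp,kr,kt,ku,kx,ky,op,or,ot,ou,ox,pr,pt,pu,px,py,rt,ru,rx,ry,tu,tx,ty,ux,uy,xy
∂2: piv[dhk,dhx,dko,dkp,dkr,dkt,dkx,dop,dor,dot,dpy,drt,drx,hko,hkp,hor,hpr,kou,kox,kpt,kpx,kpy,ktx,kty,kxy,oru,otu,oux,pru,ruy] rk=30  ker:hkx,hop,kop,kor,krt,opr,opt,opx,ort,orx,otx,prt,prx,ptx,pty,pxy,rtu,rtx,rux,tux,txy
∂3: piv[dhkx,dkop,dkor,dkrt,dort,hkop,hopr,kpty,kpxy,ktxy,oprt,oprx,optx,ortx,orux,ptxy] rk=16  ker:prtx
rk∂_2=30

rank∂_2=30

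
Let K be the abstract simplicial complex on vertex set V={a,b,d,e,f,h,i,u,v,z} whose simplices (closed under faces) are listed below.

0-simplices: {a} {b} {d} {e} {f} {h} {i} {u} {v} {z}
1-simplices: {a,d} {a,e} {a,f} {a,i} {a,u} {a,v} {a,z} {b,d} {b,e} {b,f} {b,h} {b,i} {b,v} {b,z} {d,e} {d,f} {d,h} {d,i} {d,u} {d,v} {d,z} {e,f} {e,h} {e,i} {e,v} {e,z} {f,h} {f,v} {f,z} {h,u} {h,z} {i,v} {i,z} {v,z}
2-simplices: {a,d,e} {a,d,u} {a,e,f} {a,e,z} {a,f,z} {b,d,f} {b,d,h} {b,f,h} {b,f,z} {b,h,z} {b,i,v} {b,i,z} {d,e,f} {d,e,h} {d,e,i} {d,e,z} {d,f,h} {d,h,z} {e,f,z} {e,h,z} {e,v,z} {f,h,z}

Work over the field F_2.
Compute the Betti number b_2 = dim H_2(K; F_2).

b_2=5

n_0=10 n_1=34 n_2=22  [Z2]
∂1: piv[ad,ae,af,ai,au,av,az,bd,bh] rk=9  ker:be,bf,bi,bv,bz,de,df,dh,di,du,dv,dz,ef,eh,ei,ev,ez,fh,fv,fz,hu,hz,iv,iz,vz
∂2: piv[ade,adu,aef,aez,afz,bdf,bdh,bfh,bfz,bhz,biv,biz,def,deh,dei,dez,evz] rk=17  ker:dfh,dhz,efz,ehz,fhz
b_2=(22−17)−0=5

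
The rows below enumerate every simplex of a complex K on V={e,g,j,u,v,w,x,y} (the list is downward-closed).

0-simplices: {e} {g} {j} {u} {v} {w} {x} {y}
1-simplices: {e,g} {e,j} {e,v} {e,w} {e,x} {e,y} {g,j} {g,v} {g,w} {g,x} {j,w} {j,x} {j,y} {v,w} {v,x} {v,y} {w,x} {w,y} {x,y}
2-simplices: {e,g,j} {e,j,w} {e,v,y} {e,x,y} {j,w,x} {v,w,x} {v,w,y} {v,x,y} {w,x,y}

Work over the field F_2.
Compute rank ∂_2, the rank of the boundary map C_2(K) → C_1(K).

rank∂_2=8

n_0=8 n_1=19 n_2=9  [Z2]
∂1: piv[eg,ej,ev,ew,ex,ey] rk=6  ker:gj,gv,gw,gx,jw,jx,jy,vw,vx,vy,wx,wy,xy
∂2: piv[egj,ejw,evy,exy,jwx,vwx,vwy,vxy] rk=8  ker:wxy
rk∂_2=8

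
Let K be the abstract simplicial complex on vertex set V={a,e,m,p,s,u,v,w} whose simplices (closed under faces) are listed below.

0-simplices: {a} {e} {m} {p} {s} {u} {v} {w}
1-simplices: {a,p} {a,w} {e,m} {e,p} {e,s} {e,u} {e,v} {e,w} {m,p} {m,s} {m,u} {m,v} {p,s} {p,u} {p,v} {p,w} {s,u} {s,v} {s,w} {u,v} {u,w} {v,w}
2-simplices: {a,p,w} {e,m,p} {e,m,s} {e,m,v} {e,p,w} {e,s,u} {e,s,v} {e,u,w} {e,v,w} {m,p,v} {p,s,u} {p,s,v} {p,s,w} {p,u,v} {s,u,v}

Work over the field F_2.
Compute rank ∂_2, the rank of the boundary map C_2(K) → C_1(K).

n_0=8 n_1=22 n_2=15  [Z2]
∂1: piv[ap,aw,em,ep,es,eu,ev] rk=7  ker:ew,mp,ms,mu,mv,ps,pu,pv,pw,su,sv,sw,uv,uw,vw
∂2: piv[apw,emp,ems,emv,epw,esu,esv,euw,evw,mpv,psu,psv,psw,puv] rk=14  ker:suv
rk∂_2=14

rank∂_2=14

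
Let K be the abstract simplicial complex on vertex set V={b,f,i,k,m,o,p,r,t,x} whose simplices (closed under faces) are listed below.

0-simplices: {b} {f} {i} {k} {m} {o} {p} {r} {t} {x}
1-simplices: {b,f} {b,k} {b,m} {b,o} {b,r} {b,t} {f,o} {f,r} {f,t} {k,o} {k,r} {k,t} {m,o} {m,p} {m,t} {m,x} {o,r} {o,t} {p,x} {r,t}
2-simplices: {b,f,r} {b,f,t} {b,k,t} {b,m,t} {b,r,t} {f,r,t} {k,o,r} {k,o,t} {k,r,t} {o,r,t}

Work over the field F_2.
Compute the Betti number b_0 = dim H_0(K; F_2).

n_0=10 n_1=20 n_2=10  [Z2]
∂1: piv[bf,bk,bm,bo,br,bt,mp,mx] rk=8  ker:fo,fr,ft,ko,kr,kt,mo,mt,or,ot,px,rt
∂2: piv[bfr,bft,bkt,bmt,brt,kor,kot,krt] rk=8  ker:frt,ort
b_0=(10−0)−8=2

b_0=2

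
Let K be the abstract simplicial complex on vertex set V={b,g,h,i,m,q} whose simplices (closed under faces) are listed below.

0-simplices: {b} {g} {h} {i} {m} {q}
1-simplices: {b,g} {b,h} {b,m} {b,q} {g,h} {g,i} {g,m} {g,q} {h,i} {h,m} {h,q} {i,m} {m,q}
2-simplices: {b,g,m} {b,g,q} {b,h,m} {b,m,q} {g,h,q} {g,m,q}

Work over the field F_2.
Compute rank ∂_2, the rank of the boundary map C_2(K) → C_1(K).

rank∂_2=5

n_0=6 n_1=13 n_2=6  [Z2]
∂1: piv[bg,bh,bm,bq,gi] rk=5  ker:gh,gm,gq,hi,hm,hq,im,mq
∂2: piv[bgm,bgq,bhm,bmq,ghq] rk=5  ker:gmq
rk∂_2=5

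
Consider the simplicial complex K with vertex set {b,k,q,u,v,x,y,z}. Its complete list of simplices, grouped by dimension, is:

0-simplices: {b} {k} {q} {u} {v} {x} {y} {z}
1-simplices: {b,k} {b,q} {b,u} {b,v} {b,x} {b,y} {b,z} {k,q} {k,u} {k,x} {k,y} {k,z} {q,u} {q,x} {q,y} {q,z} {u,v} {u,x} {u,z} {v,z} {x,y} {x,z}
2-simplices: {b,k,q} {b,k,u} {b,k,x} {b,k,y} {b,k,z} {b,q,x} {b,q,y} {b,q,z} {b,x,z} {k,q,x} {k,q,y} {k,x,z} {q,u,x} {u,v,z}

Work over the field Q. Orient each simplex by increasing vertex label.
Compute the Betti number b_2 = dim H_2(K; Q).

n_0=8 n_1=22 n_2=14  [Q]
∂1: piv[bk,bq,bu,bv,bx,by,bz] rk=7  ker:kq,ku,kx,ky,kz,qu,qx,qy,qz,uv,ux,uz,vz,xy,xz
∂2: piv[bkq,bku,bkx,bky,bkz,bqx,bqy,bqz,bxz,qux,uvz] rk=11  ker:kqx,kqy,kxz
b_2=(14−11)−0=3

b_2=3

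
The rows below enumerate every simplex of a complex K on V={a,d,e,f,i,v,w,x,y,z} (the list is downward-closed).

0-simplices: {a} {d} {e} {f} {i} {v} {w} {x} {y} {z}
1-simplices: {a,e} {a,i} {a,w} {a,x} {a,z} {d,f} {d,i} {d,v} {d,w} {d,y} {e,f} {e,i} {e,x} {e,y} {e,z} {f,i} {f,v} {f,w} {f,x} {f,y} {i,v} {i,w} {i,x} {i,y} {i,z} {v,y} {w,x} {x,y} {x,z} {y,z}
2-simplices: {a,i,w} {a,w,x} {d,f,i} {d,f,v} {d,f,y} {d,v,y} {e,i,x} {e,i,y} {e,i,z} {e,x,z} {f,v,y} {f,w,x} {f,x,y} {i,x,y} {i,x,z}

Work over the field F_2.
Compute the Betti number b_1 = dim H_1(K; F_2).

n_0=10 n_1=30 n_2=15  [Z2]
∂1: piv[ae,ai,aw,ax,az,df,di,dv,dy] rk=9  ker:dw,ef,ei,ex,ey,ez,fi,fv,fw,fx,fy,iv,iw,ix,iy,iz,vy,wx,xy,xz,yz
∂2: piv[aiw,awx,dfi,dfv,dfy,dvy,eix,eiy,eiz,exz,fwx,fxy,ixy] rk=13  ker:fvy,ixz
b_1=(30−9)−13=8

b_1=8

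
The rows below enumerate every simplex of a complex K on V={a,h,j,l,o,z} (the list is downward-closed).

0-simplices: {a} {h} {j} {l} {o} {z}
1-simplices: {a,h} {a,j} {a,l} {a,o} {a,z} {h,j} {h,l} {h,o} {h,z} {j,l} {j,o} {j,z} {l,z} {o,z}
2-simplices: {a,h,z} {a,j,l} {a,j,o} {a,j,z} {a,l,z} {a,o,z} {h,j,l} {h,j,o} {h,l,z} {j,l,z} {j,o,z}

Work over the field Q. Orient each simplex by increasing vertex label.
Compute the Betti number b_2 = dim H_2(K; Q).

n_0=6 n_1=14 n_2=11  [Q]
∂1: piv[ah,aj,al,ao,az] rk=5  ker:hj,hl,ho,hz,jl,jo,jz,lz,oz
∂2: piv[ahz,ajl,ajo,ajz,alz,aoz,hjl,hjo,hlz] rk=9  ker:jlz,joz
b_2=(11−9)−0=2

b_2=2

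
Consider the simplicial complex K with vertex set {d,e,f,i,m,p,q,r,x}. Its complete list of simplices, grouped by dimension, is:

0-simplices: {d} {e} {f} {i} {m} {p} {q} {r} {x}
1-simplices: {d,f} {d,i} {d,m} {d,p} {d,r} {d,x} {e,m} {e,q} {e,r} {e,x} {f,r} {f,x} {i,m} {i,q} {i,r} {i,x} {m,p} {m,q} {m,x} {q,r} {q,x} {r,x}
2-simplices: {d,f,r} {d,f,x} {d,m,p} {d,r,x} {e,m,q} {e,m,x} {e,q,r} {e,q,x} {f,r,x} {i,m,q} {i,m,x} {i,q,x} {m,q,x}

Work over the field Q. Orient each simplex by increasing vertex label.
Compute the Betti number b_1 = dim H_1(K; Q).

b_1=4

n_0=9 n_1=22 n_2=13  [Q]
∂1: piv[df,di,dm,dp,dr,dx,em,eq] rk=8  ker:er,ex,fr,fx,im,iq,ir,ix,mp,mq,mx,qr,qx,rx
∂2: piv[dfr,dfx,dmp,drx,emq,emx,eqr,eqx,imq,imx] rk=10  ker:frx,iqx,mqx
b_1=(22−8)−10=4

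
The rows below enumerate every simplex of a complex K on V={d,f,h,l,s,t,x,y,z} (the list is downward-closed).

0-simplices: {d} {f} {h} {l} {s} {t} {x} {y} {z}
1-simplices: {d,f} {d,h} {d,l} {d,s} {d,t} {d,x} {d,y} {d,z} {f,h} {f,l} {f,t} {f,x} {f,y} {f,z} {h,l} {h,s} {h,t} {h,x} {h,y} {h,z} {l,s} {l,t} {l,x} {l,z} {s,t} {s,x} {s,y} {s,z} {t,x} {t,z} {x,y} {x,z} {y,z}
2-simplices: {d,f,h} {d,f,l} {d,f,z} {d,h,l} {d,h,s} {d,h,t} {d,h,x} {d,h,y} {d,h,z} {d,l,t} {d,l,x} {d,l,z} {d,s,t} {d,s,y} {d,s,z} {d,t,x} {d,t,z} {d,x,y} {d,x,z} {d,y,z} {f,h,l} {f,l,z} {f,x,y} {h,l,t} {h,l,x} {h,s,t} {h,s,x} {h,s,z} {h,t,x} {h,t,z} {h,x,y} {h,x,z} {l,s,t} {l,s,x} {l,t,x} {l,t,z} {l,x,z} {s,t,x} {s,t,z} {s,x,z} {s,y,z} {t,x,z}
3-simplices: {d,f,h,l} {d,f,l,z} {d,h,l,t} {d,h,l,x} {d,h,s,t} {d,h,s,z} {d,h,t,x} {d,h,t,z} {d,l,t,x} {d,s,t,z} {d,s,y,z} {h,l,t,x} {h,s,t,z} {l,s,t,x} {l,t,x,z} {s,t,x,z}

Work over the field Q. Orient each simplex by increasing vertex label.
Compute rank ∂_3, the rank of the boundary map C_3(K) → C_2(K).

rank∂_3=14

n_0=9 n_1=33 n_2=42 n_3=16  [Q]
∂1: piv[df,dh,dl,ds,dt,dx,dy,dz] rk=8  ker:fh,fl,ft,fx,fy,fz,hl,hs,ht,hx,hy,hz,ls,lt,lx,lz,st,sx,sy,sz,tx,tz,xy,xz,yz
∂2: piv[dfh,dfl,dfz,dhl,dhs,dht,dhx,dhy,dhz,dlt,dlx,dlz,dst,dsy,dsz,dtx,dtz,dxy,dxz,dyz,fxy,hsx,lst] rk=23  ker:fhl,flz,hlt,hlx,hst,hsz,htx,htz,hxy,hxz,lsx,ltx,ltz,lxz,stx,stz,sxz,syz,txz
∂3: piv[dfhl,dflz,dhlt,dhlx,dhst,dhsz,dhtx,dhtz,dltx,dstz,dsyz,lstx,ltxz,stxz] rk=14  ker:hltx,hstz
rk∂_3=14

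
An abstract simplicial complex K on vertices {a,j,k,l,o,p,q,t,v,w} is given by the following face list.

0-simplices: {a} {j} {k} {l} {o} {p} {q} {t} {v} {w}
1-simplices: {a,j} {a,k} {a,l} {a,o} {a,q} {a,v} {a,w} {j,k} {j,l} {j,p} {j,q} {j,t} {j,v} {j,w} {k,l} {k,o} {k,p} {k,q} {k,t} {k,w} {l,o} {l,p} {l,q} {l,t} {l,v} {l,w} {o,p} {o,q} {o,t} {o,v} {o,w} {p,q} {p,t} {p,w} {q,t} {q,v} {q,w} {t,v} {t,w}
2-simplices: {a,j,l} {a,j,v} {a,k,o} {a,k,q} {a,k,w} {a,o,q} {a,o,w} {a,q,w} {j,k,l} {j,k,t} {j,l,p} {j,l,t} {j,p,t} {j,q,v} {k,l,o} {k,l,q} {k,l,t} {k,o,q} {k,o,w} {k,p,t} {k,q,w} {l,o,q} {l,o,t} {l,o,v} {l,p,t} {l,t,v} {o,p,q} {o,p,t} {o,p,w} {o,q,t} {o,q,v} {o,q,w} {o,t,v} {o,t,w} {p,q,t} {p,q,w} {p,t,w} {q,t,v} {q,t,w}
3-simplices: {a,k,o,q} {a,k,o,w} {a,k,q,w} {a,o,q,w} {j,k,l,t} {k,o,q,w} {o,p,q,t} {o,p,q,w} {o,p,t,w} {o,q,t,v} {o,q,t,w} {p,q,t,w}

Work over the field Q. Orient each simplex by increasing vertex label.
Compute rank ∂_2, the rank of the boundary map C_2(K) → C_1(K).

n_0=10 n_1=39 n_2=39 n_3=12  [Q]
∂1: piv[aj,ak,al,ao,aq,av,aw,jp,jt] rk=9  ker:jk,jl,jq,jv,jw,kl,ko,kp,kq,kt,kw,lo,lp,lq,lt,lv,lw,op,oq,ot,ov,ow,pq,pt,pw,qt,qv,qw,tv,tw
∂2: piv[ajl,ajv,ako,akq,akw,aoq,aow,aqw,jkl,jkt,jlp,jlt,jpt,jqv,klo,klq,kpt,lot,lov,ltv,opq,opt,opw,oqt,oqv,otw] rk=26  ker:klt,koq,kow,kqw,loq,lpt,oqw,otv,pqt,pqw,ptw,qtv,qtw
∂3: piv[akoq,akow,akqw,aoqw,jklt,opqt,opqw,optw,oqtv,oqtw] rk=10  ker:koqw,pqtw
rk∂_2=26

rank∂_2=26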